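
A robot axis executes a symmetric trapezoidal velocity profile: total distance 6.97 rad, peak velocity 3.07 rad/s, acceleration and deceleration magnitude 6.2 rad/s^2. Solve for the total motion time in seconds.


t_acc = v/a = 3.07/6.2 = 0.495161 s
d_acc = v^2/(2a) = 0.760073 rad (each ramp)
d_cruise = 6.97 - 2*0.760073 = 5.449854 rad
t_cruise = 5.449854/3.07 = 1.775197 s
t_total = 2*0.495161 + 1.775197 = 2.7655

2.7655 s


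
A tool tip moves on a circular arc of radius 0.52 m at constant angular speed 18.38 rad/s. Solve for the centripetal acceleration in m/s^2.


a_c = omega^2 * r = 18.38^2 * 0.52 = 175.6687

175.6687 m/s^2


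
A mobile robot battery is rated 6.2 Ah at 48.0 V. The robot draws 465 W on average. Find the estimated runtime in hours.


E = 6.2*48.0 = 297.6000 Wh
t = E/P = 297.6000/465 = 0.6400

0.6400 hours


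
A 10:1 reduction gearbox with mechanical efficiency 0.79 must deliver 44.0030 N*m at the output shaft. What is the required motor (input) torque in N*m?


tau_in = tau_out / (N * eta) = 44.0030 / (10 * 0.79) = 5.5700

5.5700 N*m


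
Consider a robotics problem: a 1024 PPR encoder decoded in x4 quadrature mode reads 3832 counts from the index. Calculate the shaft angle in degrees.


angle = counts * 360 / (PPR*4) = 3832 * 360 / 4096 = 336.7969

336.7969 degrees


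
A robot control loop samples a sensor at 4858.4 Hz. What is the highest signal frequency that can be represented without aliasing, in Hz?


f_max = f_s/2 = 4858.4/2 = 2429.2000

2429.2000 Hz


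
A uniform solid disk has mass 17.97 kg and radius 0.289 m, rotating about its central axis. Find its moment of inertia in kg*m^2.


I = (1/2)*m*R^2 = 0.5*17.97*0.289^2 = 0.7504

0.7504 kg*m^2


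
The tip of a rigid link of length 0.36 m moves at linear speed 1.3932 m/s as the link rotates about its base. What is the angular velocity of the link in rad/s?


omega = v / L = 1.3932 / 0.36 = 3.8700

3.8700 rad/s


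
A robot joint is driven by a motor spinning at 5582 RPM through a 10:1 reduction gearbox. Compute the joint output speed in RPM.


omega_joint = omega_motor / N = 5582 / 10 = 558.2000

558.2000 RPM


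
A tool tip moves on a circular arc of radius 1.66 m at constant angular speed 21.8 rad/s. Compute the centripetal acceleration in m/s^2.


a_c = omega^2 * r = 21.8^2 * 1.66 = 788.8984

788.8984 m/s^2


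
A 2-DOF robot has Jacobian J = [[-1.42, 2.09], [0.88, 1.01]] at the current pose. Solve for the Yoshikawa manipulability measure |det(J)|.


det(J) = -1.42*1.01 - (2.09)*(0.88) = -3.2734
|det(J)| = 3.2734

3.2734


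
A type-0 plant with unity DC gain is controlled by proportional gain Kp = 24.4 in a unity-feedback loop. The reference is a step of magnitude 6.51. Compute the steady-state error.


e_ss = R/(1 + Kp) = 6.51/(1 + 24.4) = 6.51/25.4000 = 0.2563

0.2563


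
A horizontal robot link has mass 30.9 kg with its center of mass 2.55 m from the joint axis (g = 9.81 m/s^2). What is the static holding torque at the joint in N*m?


tau = m*g*L = 30.9 * 9.81 * 2.55 = 772.9789

772.9789 N*m


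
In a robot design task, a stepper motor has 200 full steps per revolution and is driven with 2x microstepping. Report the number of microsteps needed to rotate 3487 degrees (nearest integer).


step_size = 360/(200*2) = 360/400 = 0.900000 deg
n = 3487/(360/400) = 3487*400/360 = 3874.4444 -> 3874

3874 steps


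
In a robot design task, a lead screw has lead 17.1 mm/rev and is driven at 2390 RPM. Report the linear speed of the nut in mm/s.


v = lead * (RPM/60) = 17.1*2390/60 = 681.1500

681.1500 mm/s


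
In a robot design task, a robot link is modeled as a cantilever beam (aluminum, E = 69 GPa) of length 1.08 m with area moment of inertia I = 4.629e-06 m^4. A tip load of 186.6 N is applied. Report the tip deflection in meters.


delta = F*L^3/(3*E*I) = 186.6*1.08^3/(3*6.900e+10*4.629e-06)
      = 235.0622592/958203 = 2.4532e-04

2.4532e-04 m


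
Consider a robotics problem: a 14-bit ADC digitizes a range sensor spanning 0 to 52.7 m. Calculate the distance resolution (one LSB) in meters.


res = range / 2^n = 52.7/2^14 = 52.7/16384 = 0.0032

0.0032 m


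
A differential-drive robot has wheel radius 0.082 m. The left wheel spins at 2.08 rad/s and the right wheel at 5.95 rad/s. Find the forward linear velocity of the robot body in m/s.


v = r*(wR + wL)/2 = 0.082*(5.95 + 2.08)/2 = 0.3292

0.3292 m/s


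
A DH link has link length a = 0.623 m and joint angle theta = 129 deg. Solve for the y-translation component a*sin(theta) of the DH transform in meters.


a*sin(theta) = 0.623*sin(129 deg) = 0.4842

0.4842 m


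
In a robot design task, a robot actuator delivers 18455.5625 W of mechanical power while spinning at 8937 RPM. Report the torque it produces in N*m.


omega = 8937 * 2*pi/60 = 935.880452 rad/s
tau = P / omega = 18455.5625 / 935.880452 = 19.7200

19.7200 N*m


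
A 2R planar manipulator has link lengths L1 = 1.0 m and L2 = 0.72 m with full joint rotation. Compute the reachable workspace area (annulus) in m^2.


r_max = L1 + L2 = 1.7200, r_min = |L1 - L2| = 0.2800
A = pi*(r_max^2 - r_min^2) = pi*(2.9584 - 0.0784) = 9.0478

9.0478 m^2


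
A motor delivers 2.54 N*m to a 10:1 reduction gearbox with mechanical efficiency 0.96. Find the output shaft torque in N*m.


tau_out = tau_in * N * eta = 2.54 * 10 * 0.96 = 24.3840

24.3840 N*m


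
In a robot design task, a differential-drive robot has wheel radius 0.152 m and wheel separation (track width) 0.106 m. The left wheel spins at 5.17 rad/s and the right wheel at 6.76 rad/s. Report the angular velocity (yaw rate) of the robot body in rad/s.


omega = r*(wR - wL)/L = 0.152*(6.76 - (5.17))/0.106 = 2.2800

2.2800 rad/s


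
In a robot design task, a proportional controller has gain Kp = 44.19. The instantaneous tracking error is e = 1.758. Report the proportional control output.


u_P = Kp * e = 44.19 * 1.758 = 77.6860

77.6860


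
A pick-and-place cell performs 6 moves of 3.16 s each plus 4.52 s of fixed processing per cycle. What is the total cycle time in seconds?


T = 6*3.16 + 4.52 = 23.4800

23.4800 s


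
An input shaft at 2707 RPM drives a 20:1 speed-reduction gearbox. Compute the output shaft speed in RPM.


omega_out = omega_in / N = 2707 / 20 = 135.3500

135.3500 RPM


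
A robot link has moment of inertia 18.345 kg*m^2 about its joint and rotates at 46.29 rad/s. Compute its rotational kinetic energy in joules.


KE = (1/2)*I*omega^2 = 0.5*18.345*46.29^2 = 19654.5037

19654.5037 J


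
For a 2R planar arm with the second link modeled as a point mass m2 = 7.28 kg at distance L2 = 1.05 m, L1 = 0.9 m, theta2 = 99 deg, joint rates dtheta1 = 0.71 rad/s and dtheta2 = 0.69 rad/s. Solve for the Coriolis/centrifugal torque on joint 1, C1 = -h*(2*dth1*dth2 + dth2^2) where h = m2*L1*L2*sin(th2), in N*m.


h = m2*L1*L2*sin(th2) = 7.28*0.9*1.05*sin(99 deg) = 6.794901
C1 = -h*(2*0.71*0.69 + 0.69^2) = -6.794901*1.4559 = -9.8927

-9.8927 N*m


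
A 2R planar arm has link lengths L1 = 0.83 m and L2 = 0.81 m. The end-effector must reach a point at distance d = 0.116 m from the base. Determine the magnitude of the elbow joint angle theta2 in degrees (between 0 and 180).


cos(th2) = (d^2 - L1^2 - L2^2)/(2*L1*L2) = (0.116^2 - 0.83^2 - 0.81^2)/(2*0.83*0.81) = -0.99029005
th2 = acos(-0.99029005) = 172.0091 deg

172.0091 degrees


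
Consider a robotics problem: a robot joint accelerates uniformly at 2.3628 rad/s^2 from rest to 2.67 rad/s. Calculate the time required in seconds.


t = delta_omega / alpha = 2.67 / 2.3628 = 1.1300

1.1300 s


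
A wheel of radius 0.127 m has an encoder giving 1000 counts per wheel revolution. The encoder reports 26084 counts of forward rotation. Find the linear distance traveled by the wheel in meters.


revs = 26084/1000 = 26.084000
d = revs * 2*pi*r = 26.084000 * 2*pi*0.127 = 20.8141

20.8141 m


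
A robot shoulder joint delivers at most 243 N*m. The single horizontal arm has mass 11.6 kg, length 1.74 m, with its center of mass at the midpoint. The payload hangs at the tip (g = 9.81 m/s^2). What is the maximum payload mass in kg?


tau_arm = m_arm*g*(L/2) = 11.6*9.81*1.74/2 = 99.0025 N*m
tau_payload = tau_max - tau_arm = 243 - 99.0025 = 143.9975
m_payload = tau_payload / (g*L) = 143.9975 / (9.81*1.74) = 8.4360

8.4360 kg


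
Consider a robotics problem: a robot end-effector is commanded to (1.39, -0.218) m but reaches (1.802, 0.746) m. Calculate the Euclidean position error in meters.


dx = 1.802 - (1.39) = 0.4120, dy = 0.746 - (-0.218) = 0.9640
err = sqrt(0.169744 + 0.929296) = 1.0484

1.0484 m


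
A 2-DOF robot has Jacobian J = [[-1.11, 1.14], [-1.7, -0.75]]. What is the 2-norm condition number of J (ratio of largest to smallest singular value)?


JJ^T eigenvalues: trace(JJ^T) = 5.9842, det(JJ^T) = det(J)^2 = 7.67567025
s_max^2 = (5.9842 + sqrt(5.10796864))/2 = 4.12214078
s_min^2 = (5.9842 - sqrt(5.10796864))/2 = 1.86205922
kappa = s_max/s_min = sqrt(4.12214078/1.86205922) = 1.4879

1.4879


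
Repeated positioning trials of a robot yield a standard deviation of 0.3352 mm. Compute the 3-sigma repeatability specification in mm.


repeatability = 3*sigma = 3*0.3352 = 1.0056

1.0056 mm


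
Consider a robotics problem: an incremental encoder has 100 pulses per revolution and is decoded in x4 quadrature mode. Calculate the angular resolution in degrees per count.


resolution = 360 / (PPR * 4) = 360 / 400 = 0.9000

0.9000 degrees


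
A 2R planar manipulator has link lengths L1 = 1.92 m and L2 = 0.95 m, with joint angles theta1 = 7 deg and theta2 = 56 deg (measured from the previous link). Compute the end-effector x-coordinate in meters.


x = L1*cos(th1) + L2*cos(th1+th2) = 1.92*cos(7 deg) + 0.95*cos(63 deg) = 2.3370

2.3370 m


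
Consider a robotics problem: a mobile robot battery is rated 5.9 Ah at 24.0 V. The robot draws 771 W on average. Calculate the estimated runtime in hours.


E = 5.9*24.0 = 141.6000 Wh
t = E/P = 141.6000/771 = 0.1837

0.1837 hours


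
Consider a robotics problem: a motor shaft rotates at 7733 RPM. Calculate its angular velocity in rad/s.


omega = 7733 * 2*pi/60 = 809.7979

809.7979 rad/s


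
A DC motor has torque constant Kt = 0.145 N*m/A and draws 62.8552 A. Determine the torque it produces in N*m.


tau = Kt * I = 0.145*62.8552 = 9.1140

9.1140 N*m


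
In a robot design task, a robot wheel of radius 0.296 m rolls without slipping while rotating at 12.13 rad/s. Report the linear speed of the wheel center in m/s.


v = omega * r = 12.13 * 0.296 = 3.5905

3.5905 m/s


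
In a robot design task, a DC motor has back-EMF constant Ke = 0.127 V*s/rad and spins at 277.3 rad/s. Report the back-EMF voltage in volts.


V_emf = Ke * omega = 0.127*277.3 = 35.2171

35.2171 V


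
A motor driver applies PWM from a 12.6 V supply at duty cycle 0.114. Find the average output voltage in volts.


V_avg = V_supply * D = 12.6*0.114 = 1.4364

1.4364 V


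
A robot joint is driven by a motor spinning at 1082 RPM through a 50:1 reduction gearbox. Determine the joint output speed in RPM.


omega_joint = omega_motor / N = 1082 / 50 = 21.6400

21.6400 RPM


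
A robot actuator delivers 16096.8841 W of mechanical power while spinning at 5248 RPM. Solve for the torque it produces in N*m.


omega = 5248 * 2*pi/60 = 549.569275 rad/s
tau = P / omega = 16096.8841 / 549.569275 = 29.2900

29.2900 N*m


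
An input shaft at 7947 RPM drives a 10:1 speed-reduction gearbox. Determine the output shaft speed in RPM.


omega_out = omega_in / N = 7947 / 10 = 794.7000

794.7000 RPM


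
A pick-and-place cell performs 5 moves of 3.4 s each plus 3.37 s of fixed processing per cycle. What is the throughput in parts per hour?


T_cycle = 5*3.4 + 3.37 = 20.3700 s
rate = 3600/T = 176.7305

176.7305 parts/hour


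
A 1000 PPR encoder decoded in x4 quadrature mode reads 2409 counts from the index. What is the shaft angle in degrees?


angle = counts * 360 / (PPR*4) = 2409 * 360 / 4000 = 216.8100

216.8100 degrees


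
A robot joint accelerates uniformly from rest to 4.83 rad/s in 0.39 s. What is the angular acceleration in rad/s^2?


alpha = delta_omega / t = 4.83 / 0.39 = 12.3846

12.3846 rad/s^2


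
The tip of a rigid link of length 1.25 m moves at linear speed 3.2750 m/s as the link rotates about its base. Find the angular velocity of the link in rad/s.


omega = v / L = 3.2750 / 1.25 = 2.6200

2.6200 rad/s


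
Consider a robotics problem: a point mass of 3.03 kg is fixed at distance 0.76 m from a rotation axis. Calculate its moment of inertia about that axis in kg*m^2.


I = m*r^2 = 3.03*0.76^2 = 1.7501

1.7501 kg*m^2


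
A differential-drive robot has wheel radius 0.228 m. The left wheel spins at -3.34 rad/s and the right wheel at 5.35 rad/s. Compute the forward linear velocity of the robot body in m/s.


v = r*(wR + wL)/2 = 0.228*(5.35 + -3.34)/2 = 0.2291

0.2291 m/s


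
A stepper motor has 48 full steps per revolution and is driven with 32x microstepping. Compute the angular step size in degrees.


step = 360/(48*32) = 360/1536 = 0.2344

0.2344 degrees


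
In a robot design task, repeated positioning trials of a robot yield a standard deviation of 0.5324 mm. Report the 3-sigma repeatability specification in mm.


repeatability = 3*sigma = 3*0.5324 = 1.5972

1.5972 mm


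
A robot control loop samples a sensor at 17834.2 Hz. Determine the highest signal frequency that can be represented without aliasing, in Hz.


f_max = f_s/2 = 17834.2/2 = 8917.1000

8917.1000 Hz


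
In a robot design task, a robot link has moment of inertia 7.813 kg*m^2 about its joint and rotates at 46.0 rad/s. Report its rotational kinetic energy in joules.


KE = (1/2)*I*omega^2 = 0.5*7.813*46.0^2 = 8266.1540

8266.1540 J


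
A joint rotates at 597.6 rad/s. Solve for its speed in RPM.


RPM = 597.6 * 60/(2*pi) = 5706.6596

5706.6596 RPM


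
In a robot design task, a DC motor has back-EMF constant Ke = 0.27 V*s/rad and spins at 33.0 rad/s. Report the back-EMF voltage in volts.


V_emf = Ke * omega = 0.27*33.0 = 8.9100

8.9100 V


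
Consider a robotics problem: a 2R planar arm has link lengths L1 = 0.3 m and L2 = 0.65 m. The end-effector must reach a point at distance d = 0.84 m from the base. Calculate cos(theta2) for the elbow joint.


cos(th2) = (d^2 - L1^2 - L2^2)/(2*L1*L2) = (0.84^2 - 0.3^2 - 0.65^2)/(2*0.3*0.65) = 0.4951

0.4951


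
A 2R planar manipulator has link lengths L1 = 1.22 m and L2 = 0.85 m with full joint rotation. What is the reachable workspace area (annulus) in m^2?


r_max = L1 + L2 = 2.0700, r_min = |L1 - L2| = 0.3700
A = pi*(r_max^2 - r_min^2) = pi*(4.2849 - 0.1369) = 13.0313

13.0313 m^2


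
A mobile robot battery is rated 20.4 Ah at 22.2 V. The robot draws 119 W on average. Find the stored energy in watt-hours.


E = capacity * V = 20.4*22.2 = 452.8800

452.8800 Wh


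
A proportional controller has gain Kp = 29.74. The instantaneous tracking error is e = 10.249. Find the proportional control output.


u_P = Kp * e = 29.74 * 10.249 = 304.8053

304.8053


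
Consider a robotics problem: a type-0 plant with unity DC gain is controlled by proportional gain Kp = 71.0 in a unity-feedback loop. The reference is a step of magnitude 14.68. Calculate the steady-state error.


e_ss = R/(1 + Kp) = 14.68/(1 + 71.0) = 14.68/72.0000 = 0.2039

0.2039


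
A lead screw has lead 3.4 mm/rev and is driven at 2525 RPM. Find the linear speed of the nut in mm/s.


v = lead * (RPM/60) = 3.4*2525/60 = 143.0833

143.0833 mm/s


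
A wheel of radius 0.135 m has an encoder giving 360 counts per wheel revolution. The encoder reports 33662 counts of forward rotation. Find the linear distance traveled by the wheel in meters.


revs = 33662/360 = 93.505556
d = revs * 2*pi*r = 93.505556 * 2*pi*0.135 = 79.3142

79.3142 m


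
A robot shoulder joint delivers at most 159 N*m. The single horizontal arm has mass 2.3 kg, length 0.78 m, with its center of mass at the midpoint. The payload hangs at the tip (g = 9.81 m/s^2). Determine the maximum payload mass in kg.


tau_arm = m_arm*g*(L/2) = 2.3*9.81*0.78/2 = 8.7996 N*m
tau_payload = tau_max - tau_arm = 159 - 8.7996 = 150.2004
m_payload = tau_payload / (g*L) = 150.2004 / (9.81*0.78) = 19.6294

19.6294 kg


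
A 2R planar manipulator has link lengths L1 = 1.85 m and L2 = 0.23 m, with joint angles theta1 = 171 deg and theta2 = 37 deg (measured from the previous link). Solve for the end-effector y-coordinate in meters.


y = L1*sin(th1) + L2*sin(th1+th2) = 1.85*sin(171 deg) + 0.23*sin(208 deg) = 0.1814

0.1814 m


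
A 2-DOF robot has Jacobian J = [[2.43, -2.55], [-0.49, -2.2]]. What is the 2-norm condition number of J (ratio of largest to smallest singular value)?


JJ^T eigenvalues: trace(JJ^T) = 17.4875, det(JJ^T) = det(J)^2 = 43.50062025
s_max^2 = (17.4875 + sqrt(131.81017525))/2 = 14.48418063
s_min^2 = (17.4875 - sqrt(131.81017525))/2 = 3.00331937
kappa = s_max/s_min = sqrt(14.48418063/3.00331937) = 2.1961

2.1961


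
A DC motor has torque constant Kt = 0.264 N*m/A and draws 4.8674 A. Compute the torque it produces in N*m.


tau = Kt * I = 0.264*4.8674 = 1.2850

1.2850 N*m


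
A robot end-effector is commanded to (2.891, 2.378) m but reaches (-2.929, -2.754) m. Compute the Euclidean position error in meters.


dx = -2.929 - (2.891) = -5.8200, dy = -2.754 - (2.378) = -5.1320
err = sqrt(33.872400 + 26.337424) = 7.7595

7.7595 m


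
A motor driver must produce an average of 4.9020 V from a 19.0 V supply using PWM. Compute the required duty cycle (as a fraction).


D = V_avg/V_supply = 4.9020/19.0 = 0.2580

0.2580


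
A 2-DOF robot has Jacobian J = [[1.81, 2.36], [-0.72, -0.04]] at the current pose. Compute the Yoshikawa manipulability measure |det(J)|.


det(J) = 1.81*-0.04 - (2.36)*(-0.72) = 1.6268
|det(J)| = 1.6268

1.6268


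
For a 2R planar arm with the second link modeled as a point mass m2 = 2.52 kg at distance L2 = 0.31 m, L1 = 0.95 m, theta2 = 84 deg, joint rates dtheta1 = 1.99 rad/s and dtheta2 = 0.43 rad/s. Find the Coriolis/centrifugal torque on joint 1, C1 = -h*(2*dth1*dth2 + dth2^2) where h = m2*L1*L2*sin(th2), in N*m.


h = m2*L1*L2*sin(th2) = 2.52*0.95*0.31*sin(84 deg) = 0.738074
C1 = -h*(2*1.99*0.43 + 0.43^2) = -0.738074*1.8963 = -1.3996

-1.3996 N*m


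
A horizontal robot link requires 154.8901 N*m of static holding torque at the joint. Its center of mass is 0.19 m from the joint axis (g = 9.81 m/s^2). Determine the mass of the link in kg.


m = tau / (g*L) = 154.8901 / (9.81 * 0.19) = 83.1000

83.1000 kg


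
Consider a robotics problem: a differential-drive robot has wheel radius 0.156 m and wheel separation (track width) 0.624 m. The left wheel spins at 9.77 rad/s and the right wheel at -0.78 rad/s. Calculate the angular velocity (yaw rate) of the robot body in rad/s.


omega = r*(wR - wL)/L = 0.156*(-0.78 - (9.77))/0.624 = -2.6375

-2.6375 rad/s


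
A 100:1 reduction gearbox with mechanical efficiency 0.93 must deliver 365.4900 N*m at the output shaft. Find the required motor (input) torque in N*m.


tau_in = tau_out / (N * eta) = 365.4900 / (100 * 0.93) = 3.9300

3.9300 N*m


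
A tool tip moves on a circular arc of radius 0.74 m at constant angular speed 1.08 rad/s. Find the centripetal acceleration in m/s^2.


a_c = omega^2 * r = 1.08^2 * 0.74 = 0.8631

0.8631 m/s^2


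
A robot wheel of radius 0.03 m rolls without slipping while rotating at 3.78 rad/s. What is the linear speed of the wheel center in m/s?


v = omega * r = 3.78 * 0.03 = 0.1134

0.1134 m/s


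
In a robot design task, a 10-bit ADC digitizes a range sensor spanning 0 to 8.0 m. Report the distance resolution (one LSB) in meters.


res = range / 2^n = 8.0/2^10 = 8.0/1024 = 0.0078

0.0078 m


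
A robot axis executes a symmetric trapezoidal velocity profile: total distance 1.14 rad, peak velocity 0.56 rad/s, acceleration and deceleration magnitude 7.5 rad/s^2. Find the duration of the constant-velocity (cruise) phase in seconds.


t_acc = v/a = 0.074667 s, d_acc = v^2/(2a) = 0.020907 rad each
d_cruise = 1.14 - 2*0.020907 = 1.098186 rad
t_cruise = d_cruise/v = 1.098186/0.56 = 1.9610

1.9610 s


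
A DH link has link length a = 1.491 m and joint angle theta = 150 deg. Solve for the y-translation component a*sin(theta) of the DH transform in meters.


a*sin(theta) = 1.491*sin(150 deg) = 0.7455

0.7455 m


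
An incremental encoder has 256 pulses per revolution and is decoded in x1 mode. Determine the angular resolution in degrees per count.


resolution = 360 / (PPR * 1) = 360 / 256 = 1.4062

1.4062 degrees


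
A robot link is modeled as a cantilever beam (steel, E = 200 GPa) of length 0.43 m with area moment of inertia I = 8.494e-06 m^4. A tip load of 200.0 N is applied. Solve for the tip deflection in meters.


delta = F*L^3/(3*E*I) = 200.0*0.43^3/(3*2.000e+11*8.494e-06)
      = 15.9014/5096400 = 3.1201e-06

3.1201e-06 m


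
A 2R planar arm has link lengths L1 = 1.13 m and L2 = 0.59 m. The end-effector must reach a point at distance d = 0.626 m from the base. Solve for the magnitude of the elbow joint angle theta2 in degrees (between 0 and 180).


cos(th2) = (d^2 - L1^2 - L2^2)/(2*L1*L2) = (0.626^2 - 1.13^2 - 0.59^2)/(2*1.13*0.59) = -0.92479676
th2 = acos(-0.92479676) = 157.6377 deg

157.6377 degrees


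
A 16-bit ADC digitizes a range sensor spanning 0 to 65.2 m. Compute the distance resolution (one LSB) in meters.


res = range / 2^n = 65.2/2^16 = 65.2/65536 = 9.9487e-04

9.9487e-04 m


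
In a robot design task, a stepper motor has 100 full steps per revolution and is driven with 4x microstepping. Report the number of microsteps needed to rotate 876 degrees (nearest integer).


step_size = 360/(100*4) = 360/400 = 0.900000 deg
n = 876/(360/400) = 876*400/360 = 973.3333 -> 973

973 steps


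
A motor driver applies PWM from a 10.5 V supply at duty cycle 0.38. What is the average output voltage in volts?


V_avg = V_supply * D = 10.5*0.38 = 3.9900

3.9900 V


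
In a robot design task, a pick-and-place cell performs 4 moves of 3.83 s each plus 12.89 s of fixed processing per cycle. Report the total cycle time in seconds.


T = 4*3.83 + 12.89 = 28.2100

28.2100 s


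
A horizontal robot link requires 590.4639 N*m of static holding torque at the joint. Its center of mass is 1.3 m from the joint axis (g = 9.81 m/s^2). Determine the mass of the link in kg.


m = tau / (g*L) = 590.4639 / (9.81 * 1.3) = 46.3000

46.3000 kg


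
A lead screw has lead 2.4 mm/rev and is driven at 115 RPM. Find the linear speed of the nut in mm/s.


v = lead * (RPM/60) = 2.4*115/60 = 4.6000

4.6000 mm/s


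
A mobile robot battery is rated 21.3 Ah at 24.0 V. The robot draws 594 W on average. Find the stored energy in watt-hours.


E = capacity * V = 21.3*24.0 = 511.2000

511.2000 Wh


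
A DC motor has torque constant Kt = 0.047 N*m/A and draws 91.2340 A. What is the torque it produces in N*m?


tau = Kt * I = 0.047*91.2340 = 4.2880

4.2880 N*m


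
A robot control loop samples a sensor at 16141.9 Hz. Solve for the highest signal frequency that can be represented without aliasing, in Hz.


f_max = f_s/2 = 16141.9/2 = 8070.9500

8070.9500 Hz


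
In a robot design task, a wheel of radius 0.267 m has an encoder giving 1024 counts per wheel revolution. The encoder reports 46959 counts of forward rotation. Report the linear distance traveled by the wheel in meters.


revs = 46959/1024 = 45.858398
d = revs * 2*pi*r = 45.858398 * 2*pi*0.267 = 76.9325

76.9325 m


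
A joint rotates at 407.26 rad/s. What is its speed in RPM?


RPM = 407.26 * 60/(2*pi) = 3889.0465

3889.0465 RPM


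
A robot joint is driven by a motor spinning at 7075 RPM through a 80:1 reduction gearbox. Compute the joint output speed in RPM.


omega_joint = omega_motor / N = 7075 / 80 = 88.4375

88.4375 RPM


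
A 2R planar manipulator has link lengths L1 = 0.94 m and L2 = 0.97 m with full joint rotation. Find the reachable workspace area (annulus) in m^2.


r_max = L1 + L2 = 1.9100, r_min = |L1 - L2| = 0.0300
A = pi*(r_max^2 - r_min^2) = pi*(3.6481 - 0.0009) = 11.4580

11.4580 m^2


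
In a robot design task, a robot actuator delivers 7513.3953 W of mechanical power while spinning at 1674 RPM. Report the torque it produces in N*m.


omega = 1674 * 2*pi/60 = 175.300870 rad/s
tau = P / omega = 7513.3953 / 175.300870 = 42.8600

42.8600 N*m


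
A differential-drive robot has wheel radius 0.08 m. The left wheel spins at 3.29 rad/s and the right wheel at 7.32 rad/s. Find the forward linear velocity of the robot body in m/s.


v = r*(wR + wL)/2 = 0.08*(7.32 + 3.29)/2 = 0.4244

0.4244 m/s


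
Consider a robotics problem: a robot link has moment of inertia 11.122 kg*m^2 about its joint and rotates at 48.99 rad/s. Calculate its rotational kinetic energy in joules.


KE = (1/2)*I*omega^2 = 0.5*11.122*48.99^2 = 13346.5118

13346.5118 J


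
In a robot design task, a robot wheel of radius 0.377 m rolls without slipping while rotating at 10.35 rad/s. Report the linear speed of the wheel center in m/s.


v = omega * r = 10.35 * 0.377 = 3.9019

3.9019 m/s


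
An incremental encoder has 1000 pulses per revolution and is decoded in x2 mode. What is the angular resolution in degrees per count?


resolution = 360 / (PPR * 2) = 360 / 2000 = 0.1800

0.1800 degrees


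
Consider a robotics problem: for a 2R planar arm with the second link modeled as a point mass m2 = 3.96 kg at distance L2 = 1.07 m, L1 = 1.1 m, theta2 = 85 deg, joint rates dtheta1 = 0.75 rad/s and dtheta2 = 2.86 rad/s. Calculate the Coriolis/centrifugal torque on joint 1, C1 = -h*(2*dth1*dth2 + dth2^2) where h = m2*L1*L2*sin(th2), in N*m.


h = m2*L1*L2*sin(th2) = 3.96*1.1*1.07*sin(85 deg) = 4.643184
C1 = -h*(2*0.75*2.86 + 2.86^2) = -4.643184*12.4696 = -57.8986

-57.8986 N*m


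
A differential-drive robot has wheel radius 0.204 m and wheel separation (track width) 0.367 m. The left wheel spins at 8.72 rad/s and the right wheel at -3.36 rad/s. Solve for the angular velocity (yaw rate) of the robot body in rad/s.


omega = r*(wR - wL)/L = 0.204*(-3.36 - (8.72))/0.367 = -6.7148

-6.7148 rad/s


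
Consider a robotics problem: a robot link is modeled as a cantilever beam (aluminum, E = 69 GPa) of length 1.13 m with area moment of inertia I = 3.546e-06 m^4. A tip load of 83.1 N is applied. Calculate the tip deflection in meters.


delta = F*L^3/(3*E*I) = 83.1*1.13^3/(3*6.900e+10*3.546e-06)
      = 119.9047407/734022 = 1.6335e-04

1.6335e-04 m


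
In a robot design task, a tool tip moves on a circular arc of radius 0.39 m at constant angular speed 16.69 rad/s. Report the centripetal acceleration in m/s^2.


a_c = omega^2 * r = 16.69^2 * 0.39 = 108.6369

108.6369 m/s^2


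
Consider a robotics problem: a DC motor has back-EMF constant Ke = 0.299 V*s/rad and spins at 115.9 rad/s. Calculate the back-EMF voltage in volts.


V_emf = Ke * omega = 0.299*115.9 = 34.6541

34.6541 V


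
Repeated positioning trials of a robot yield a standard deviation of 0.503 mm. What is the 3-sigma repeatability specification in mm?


repeatability = 3*sigma = 3*0.503 = 1.5090

1.5090 mm


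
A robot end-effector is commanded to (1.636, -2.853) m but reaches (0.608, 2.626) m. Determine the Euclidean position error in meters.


dx = 0.608 - (1.636) = -1.0280, dy = 2.626 - (-2.853) = 5.4790
err = sqrt(1.056784 + 30.019441) = 5.5746

5.5746 m


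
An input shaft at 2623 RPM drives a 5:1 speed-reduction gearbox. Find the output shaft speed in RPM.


omega_out = omega_in / N = 2623 / 5 = 524.6000

524.6000 RPM


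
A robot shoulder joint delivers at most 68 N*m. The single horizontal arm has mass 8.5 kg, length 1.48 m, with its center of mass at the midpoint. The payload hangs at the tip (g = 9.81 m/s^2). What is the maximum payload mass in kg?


tau_arm = m_arm*g*(L/2) = 8.5*9.81*1.48/2 = 61.7049 N*m
tau_payload = tau_max - tau_arm = 68 - 61.7049 = 6.2951
m_payload = tau_payload / (g*L) = 6.2951 / (9.81*1.48) = 0.4336

0.4336 kg


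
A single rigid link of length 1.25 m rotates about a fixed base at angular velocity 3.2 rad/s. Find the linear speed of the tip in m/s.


v = L*omega = 1.25 * 3.2 = 4.0000

4.0000 m/s


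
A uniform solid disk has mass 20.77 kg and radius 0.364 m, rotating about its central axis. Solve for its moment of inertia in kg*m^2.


I = (1/2)*m*R^2 = 0.5*20.77*0.364^2 = 1.3760

1.3760 kg*m^2


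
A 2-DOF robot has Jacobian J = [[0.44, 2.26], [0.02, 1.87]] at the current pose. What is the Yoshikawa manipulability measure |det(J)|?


det(J) = 0.44*1.87 - (2.26)*(0.02) = 0.7776
|det(J)| = 0.7776

0.7776


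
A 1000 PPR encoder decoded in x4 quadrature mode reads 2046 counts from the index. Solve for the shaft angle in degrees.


angle = counts * 360 / (PPR*4) = 2046 * 360 / 4000 = 184.1400

184.1400 degrees


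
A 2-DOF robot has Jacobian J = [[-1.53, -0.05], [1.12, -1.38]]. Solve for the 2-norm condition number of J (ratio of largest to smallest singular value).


JJ^T eigenvalues: trace(JJ^T) = 5.5022, det(JJ^T) = det(J)^2 = 4.69762276
s_max^2 = (5.5022 + sqrt(11.48371380))/2 = 4.44548144
s_min^2 = (5.5022 - sqrt(11.48371380))/2 = 1.05671856
kappa = s_max/s_min = sqrt(4.44548144/1.05671856) = 2.0511

2.0511


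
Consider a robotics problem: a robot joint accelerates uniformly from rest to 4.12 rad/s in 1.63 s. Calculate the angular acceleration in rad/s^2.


alpha = delta_omega / t = 4.12 / 1.63 = 2.5276

2.5276 rad/s^2


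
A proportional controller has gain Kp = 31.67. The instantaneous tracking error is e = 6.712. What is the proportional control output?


u_P = Kp * e = 31.67 * 6.712 = 212.5690

212.5690


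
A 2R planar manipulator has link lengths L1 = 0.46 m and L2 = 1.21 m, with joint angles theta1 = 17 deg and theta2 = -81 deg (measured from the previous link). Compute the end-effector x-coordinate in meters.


x = L1*cos(th1) + L2*cos(th1+th2) = 0.46*cos(17 deg) + 1.21*cos(-64 deg) = 0.9703

0.9703 m


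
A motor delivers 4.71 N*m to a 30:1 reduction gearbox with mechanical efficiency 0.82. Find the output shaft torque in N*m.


tau_out = tau_in * N * eta = 4.71 * 30 * 0.82 = 115.8660

115.8660 N*m


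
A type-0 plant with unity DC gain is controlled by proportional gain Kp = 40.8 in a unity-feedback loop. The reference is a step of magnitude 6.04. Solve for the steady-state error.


e_ss = R/(1 + Kp) = 6.04/(1 + 40.8) = 6.04/41.8000 = 0.1445

0.1445


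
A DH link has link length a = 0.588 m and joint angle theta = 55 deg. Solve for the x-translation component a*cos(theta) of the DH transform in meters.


a*cos(theta) = 0.588*cos(55 deg) = 0.3373

0.3373 m


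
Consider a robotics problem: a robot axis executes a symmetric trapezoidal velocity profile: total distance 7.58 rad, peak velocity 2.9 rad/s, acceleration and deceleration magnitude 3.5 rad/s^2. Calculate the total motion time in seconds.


t_acc = v/a = 2.9/3.5 = 0.828571 s
d_acc = v^2/(2a) = 1.201429 rad (each ramp)
d_cruise = 7.58 - 2*1.201429 = 5.177142 rad
t_cruise = 5.177142/2.9 = 1.785221 s
t_total = 2*0.828571 + 1.785221 = 3.4424

3.4424 s


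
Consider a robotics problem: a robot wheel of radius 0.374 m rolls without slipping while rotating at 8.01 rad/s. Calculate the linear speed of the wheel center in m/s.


v = omega * r = 8.01 * 0.374 = 2.9957

2.9957 m/s


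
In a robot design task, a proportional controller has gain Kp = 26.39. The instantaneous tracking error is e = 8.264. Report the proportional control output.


u_P = Kp * e = 26.39 * 8.264 = 218.0870

218.0870


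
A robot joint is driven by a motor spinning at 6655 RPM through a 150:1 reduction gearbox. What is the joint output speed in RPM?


omega_joint = omega_motor / N = 6655 / 150 = 44.3667

44.3667 RPM


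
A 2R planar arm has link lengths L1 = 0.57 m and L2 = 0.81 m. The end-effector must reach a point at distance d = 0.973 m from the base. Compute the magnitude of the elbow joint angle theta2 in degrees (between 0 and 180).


cos(th2) = (d^2 - L1^2 - L2^2)/(2*L1*L2) = (0.973^2 - 0.57^2 - 0.81^2)/(2*0.57*0.81) = -0.03711393
th2 = acos(-0.03711393) = 92.1270 deg

92.1270 degrees


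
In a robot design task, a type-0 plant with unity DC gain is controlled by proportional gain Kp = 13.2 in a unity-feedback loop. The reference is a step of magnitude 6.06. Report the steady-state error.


e_ss = R/(1 + Kp) = 6.06/(1 + 13.2) = 6.06/14.2000 = 0.4268

0.4268


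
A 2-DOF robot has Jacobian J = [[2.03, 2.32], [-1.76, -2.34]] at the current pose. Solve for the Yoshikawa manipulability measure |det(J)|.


det(J) = 2.03*-2.34 - (2.32)*(-1.76) = -0.6670
|det(J)| = 0.6670

0.6670


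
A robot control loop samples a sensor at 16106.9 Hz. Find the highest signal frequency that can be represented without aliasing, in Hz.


f_max = f_s/2 = 16106.9/2 = 8053.4500

8053.4500 Hz


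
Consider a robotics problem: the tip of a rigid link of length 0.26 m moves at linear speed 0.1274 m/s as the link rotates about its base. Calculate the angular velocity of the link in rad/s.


omega = v / L = 0.1274 / 0.26 = 0.4900

0.4900 rad/s


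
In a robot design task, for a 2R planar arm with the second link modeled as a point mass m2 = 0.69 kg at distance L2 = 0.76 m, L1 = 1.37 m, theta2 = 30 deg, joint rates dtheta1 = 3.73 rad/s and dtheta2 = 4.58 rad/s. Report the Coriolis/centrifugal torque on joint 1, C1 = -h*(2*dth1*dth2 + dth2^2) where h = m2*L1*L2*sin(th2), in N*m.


h = m2*L1*L2*sin(th2) = 0.69*1.37*0.76*sin(30 deg) = 0.359214
C1 = -h*(2*3.73*4.58 + 4.58^2) = -0.359214*55.1432 = -19.8082

-19.8082 N*m


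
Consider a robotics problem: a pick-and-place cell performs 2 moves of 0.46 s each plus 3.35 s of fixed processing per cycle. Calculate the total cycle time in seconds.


T = 2*0.46 + 3.35 = 4.2700

4.2700 s


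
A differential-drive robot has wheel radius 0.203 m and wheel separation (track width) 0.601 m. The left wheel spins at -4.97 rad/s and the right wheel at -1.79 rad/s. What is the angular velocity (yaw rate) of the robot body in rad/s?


omega = r*(wR - wL)/L = 0.203*(-1.79 - (-4.97))/0.601 = 1.0741

1.0741 rad/s


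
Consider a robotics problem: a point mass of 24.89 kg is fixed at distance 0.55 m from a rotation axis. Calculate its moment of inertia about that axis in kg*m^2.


I = m*r^2 = 24.89*0.55^2 = 7.5292

7.5292 kg*m^2


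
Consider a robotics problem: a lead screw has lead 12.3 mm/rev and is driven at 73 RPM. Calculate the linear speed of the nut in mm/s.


v = lead * (RPM/60) = 12.3*73/60 = 14.9650

14.9650 mm/s


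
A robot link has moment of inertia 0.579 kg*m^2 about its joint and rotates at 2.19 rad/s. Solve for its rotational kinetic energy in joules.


KE = (1/2)*I*omega^2 = 0.5*0.579*2.19^2 = 1.3885

1.3885 J


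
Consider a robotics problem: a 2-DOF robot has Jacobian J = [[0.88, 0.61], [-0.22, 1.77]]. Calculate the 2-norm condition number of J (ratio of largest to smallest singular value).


JJ^T eigenvalues: trace(JJ^T) = 4.3278, det(JJ^T) = det(J)^2 = 2.86218724
s_max^2 = (4.3278 + sqrt(7.28110388))/2 = 3.51307603
s_min^2 = (4.3278 - sqrt(7.28110388))/2 = 0.81472397
kappa = s_max/s_min = sqrt(3.51307603/0.81472397) = 2.0765

2.0765


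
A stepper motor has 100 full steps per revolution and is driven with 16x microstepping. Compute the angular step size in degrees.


step = 360/(100*16) = 360/1600 = 0.2250

0.2250 degrees


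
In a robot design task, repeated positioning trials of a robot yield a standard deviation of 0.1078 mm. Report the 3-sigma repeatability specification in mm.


repeatability = 3*sigma = 3*0.1078 = 0.3234

0.3234 mm


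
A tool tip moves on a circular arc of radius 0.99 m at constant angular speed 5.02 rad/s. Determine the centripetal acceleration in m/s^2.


a_c = omega^2 * r = 5.02^2 * 0.99 = 24.9484

24.9484 m/s^2


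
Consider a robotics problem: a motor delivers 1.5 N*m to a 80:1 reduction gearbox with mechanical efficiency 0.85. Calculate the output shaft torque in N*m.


tau_out = tau_in * N * eta = 1.5 * 80 * 0.85 = 102.0000

102.0000 N*m


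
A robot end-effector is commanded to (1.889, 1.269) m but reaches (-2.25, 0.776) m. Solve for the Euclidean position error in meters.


dx = -2.25 - (1.889) = -4.1390, dy = 0.776 - (1.269) = -0.4930
err = sqrt(17.131321 + 0.243049) = 4.1683

4.1683 m


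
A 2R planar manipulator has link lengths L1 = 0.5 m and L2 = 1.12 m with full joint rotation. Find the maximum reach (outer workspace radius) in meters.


r_max = L1 + L2 = 0.5 + 1.12 = 1.6200

1.6200 m


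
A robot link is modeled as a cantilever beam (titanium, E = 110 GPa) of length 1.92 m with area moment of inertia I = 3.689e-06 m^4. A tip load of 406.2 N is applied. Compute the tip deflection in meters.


delta = F*L^3/(3*E*I) = 406.2*1.92^3/(3*1.100e+11*3.689e-06)
      = 2875.0381056/1217370 = 0.0024

0.0024 m


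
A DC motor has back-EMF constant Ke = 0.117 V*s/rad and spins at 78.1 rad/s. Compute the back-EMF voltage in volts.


V_emf = Ke * omega = 0.117*78.1 = 9.1377

9.1377 V


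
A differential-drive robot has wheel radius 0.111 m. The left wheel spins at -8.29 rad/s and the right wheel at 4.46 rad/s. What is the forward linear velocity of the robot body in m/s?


v = r*(wR + wL)/2 = 0.111*(4.46 + -8.29)/2 = -0.2126

-0.2126 m/s


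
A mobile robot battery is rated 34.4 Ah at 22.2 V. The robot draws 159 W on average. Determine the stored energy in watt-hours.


E = capacity * V = 34.4*22.2 = 763.6800

763.6800 Wh


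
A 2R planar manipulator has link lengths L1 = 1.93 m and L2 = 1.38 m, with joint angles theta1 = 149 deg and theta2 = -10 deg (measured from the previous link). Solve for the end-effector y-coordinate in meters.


y = L1*sin(th1) + L2*sin(th1+th2) = 1.93*sin(149 deg) + 1.38*sin(139 deg) = 1.8994

1.8994 m


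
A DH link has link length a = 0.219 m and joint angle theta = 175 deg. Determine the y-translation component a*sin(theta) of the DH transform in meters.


a*sin(theta) = 0.219*sin(175 deg) = 0.0191

0.0191 m


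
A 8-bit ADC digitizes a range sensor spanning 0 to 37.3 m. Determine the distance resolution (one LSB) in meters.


res = range / 2^n = 37.3/2^8 = 37.3/256 = 0.1457

0.1457 m


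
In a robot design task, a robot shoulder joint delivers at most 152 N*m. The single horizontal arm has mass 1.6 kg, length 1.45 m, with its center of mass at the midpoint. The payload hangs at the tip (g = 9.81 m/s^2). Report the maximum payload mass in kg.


tau_arm = m_arm*g*(L/2) = 1.6*9.81*1.45/2 = 11.3796 N*m
tau_payload = tau_max - tau_arm = 152 - 11.3796 = 140.6204
m_payload = tau_payload / (g*L) = 140.6204 / (9.81*1.45) = 9.8858

9.8858 kg


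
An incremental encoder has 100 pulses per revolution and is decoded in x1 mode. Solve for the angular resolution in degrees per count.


resolution = 360 / (PPR * 1) = 360 / 100 = 3.6000

3.6000 degrees


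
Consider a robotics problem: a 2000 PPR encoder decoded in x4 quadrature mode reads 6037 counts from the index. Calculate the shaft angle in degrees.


angle = counts * 360 / (PPR*4) = 6037 * 360 / 8000 = 271.6650

271.6650 degrees


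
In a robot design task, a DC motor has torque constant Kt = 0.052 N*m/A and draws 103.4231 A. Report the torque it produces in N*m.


tau = Kt * I = 0.052*103.4231 = 5.3780

5.3780 N*m


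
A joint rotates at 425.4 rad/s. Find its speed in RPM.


RPM = 425.4 * 60/(2*pi) = 4062.2708

4062.2708 RPM
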